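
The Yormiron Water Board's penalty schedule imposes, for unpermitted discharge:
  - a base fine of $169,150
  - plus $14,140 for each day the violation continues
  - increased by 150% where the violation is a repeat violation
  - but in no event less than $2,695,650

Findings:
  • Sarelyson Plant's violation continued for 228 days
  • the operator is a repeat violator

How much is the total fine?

Per-day component: 228 × $14,140 = $3,223,920
Base plus per-day: $169,150 + $3,223,920 = $3,393,070
Enhancement: 150% of $3,393,070 = $5,089,605
Enhanced fine: $3,393,070 + $5,089,605 = $8,482,675
Minimum $2,695,650: $8,482,675 meets the minimum, no increase.

Civil penalty: $8,482,675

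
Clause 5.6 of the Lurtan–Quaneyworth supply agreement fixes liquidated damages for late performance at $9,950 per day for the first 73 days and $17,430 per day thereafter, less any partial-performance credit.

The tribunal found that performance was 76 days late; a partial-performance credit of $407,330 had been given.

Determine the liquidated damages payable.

$371,310

First 73 days: 73 × $9,950 = $726,350
Remaining days: (76 − 73) × $17,430 = $52,290
Accrued per-day damages: $726,350 + $52,290 = $778,640
Less partial-performance credit: $778,640 − $407,330 = $371,310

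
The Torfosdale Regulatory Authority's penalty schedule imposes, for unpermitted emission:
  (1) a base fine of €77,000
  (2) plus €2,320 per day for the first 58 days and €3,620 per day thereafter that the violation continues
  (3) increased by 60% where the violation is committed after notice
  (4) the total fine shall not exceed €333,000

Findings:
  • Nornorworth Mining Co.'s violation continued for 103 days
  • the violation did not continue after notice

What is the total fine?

First 58 days: 58 × €2,320 = €134,560
Remaining days: (103 − 58) × €3,620 = €162,900
Per-day component: €134,560 + €162,900 = €297,460
Base plus per-day: €77,000 + €297,460 = €374,460
The violation did not continue after notice: no 60% increase.
Cap at €333,000: €374,460 exceeds the cap → €333,000

€333,000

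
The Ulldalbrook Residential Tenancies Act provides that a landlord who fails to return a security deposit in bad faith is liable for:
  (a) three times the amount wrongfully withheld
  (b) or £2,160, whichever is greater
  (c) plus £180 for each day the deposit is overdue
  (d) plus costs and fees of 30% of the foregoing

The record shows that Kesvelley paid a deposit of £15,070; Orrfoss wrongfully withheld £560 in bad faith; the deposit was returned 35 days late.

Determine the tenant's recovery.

Trebled: 3 × £560 = £1,680
Minimum £2,160: £1,680 is below the minimum → £2,160
Late-return penalty: 35 × £180 = £6,300
Damages plus late penalty: £2,160 + £6,300 = £8,460
Costs and fees: 30% of £8,460 = £2,538
Total recovery: £8,460 + £2,538 = £10,998

£10,998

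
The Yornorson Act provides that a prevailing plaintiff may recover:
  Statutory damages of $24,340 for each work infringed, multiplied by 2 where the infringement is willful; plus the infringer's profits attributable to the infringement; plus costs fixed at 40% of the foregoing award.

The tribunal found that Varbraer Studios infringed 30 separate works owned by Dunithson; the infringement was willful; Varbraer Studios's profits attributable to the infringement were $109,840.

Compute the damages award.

$2,198,336

Statutory damages: 30 × $24,340 = $730,200
Doubled: 2 × $730,200 = $1,460,400
Combined award: $1,460,400 + $109,840 = $1,570,240
Costs: 40% of $1,570,240 = $628,096
Award plus costs: $1,570,240 + $628,096 = $2,198,336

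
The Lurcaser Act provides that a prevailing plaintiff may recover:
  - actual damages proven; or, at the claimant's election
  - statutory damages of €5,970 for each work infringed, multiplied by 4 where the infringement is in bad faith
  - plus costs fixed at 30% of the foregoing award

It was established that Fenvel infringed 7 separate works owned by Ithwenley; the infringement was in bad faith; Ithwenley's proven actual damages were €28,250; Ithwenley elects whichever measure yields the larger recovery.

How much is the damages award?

Award: €217,308

Statutory damages: 7 × €5,970 = €41,790
Multiplied by 4: 4 × €41,790 = €167,160
Greater of actual damages (€28,250) or enhanced statutory damages (€167,160): €167,160
Costs: 30% of €167,160 = €50,148
Award plus costs: €167,160 + €50,148 = €217,308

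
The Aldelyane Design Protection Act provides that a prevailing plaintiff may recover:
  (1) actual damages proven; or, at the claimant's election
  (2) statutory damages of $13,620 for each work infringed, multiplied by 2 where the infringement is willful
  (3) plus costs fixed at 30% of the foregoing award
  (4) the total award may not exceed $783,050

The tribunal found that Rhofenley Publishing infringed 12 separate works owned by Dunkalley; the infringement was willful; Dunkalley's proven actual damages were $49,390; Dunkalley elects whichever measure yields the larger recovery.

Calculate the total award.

$424,944

Statutory damages: 12 × $13,620 = $163,440
Doubled: 2 × $163,440 = $326,880
Greater of actual damages ($49,390) or enhanced statutory damages ($326,880): $326,880
Costs: 30% of $326,880 = $98,064
Award plus costs: $326,880 + $98,064 = $424,944
Cap at $783,050: $424,944 is within the cap, no reduction.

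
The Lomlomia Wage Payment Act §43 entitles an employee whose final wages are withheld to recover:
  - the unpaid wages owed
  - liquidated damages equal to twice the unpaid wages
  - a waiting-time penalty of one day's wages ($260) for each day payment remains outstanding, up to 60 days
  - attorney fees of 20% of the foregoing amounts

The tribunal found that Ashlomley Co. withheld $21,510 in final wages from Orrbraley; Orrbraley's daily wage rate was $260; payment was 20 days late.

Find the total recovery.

Doubled: 2 × $21,510 = $43,020
Penalty days: min(20, 60) = 20
Waiting-time penalty: 20 × $260 = $5,200
Subtotal: $21,510 + $43,020 + $5,200 = $69,730
Attorney fees: 20% of $69,730 = $13,946
Total award: $69,730 + $13,946 = $83,676

$83,676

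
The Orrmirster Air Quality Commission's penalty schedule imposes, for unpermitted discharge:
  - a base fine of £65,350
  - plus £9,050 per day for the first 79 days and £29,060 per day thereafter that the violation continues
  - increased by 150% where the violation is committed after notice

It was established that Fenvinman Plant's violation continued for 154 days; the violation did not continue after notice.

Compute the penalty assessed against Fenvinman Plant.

First 79 days: 79 × £9,050 = £714,950
Remaining days: (154 − 79) × £29,060 = £2,179,500
Per-day component: £714,950 + £2,179,500 = £2,894,450
Base plus per-day: £65,350 + £2,894,450 = £2,959,800
The violation did not continue after notice: no 150% increase.

Civil penalty: £2,959,800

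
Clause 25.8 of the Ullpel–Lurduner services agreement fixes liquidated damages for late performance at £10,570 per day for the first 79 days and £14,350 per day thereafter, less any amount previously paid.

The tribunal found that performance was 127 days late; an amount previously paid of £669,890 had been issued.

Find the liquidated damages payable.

First 79 days: 79 × £10,570 = £835,030
Remaining days: (127 − 79) × £14,350 = £688,800
Accrued per-day damages: £835,030 + £688,800 = £1,523,830
Less amount previously paid: £1,523,830 − £669,890 = £853,940

£853,940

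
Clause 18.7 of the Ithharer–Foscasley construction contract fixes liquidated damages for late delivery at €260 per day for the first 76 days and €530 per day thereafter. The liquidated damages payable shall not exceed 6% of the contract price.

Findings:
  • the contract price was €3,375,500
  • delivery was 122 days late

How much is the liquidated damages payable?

€44,140

First 76 days: 76 × €260 = €19,760
Remaining days: (122 − 76) × €530 = €24,380
Accrued per-day damages: €19,760 + €24,380 = €44,140
Cap: 6% of €3,375,500 = €202,530
Cap at €202,530: €44,140 is within the cap, no reduction.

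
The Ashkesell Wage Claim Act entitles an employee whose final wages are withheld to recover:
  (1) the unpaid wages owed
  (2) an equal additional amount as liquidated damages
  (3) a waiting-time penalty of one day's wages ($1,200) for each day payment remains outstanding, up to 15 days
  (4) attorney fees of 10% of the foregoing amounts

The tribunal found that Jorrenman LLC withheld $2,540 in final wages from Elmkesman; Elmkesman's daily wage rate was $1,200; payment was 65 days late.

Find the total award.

Liquidated damages (equal amount): $2,540
Penalty days: min(65, 15) = 15
Waiting-time penalty: 15 × $1,200 = $18,000
Subtotal: $2,540 + $2,540 + $18,000 = $23,080
Attorney fees: 10% of $23,080 = $2,308
Total award: $23,080 + $2,308 = $25,388

Total award: $25,388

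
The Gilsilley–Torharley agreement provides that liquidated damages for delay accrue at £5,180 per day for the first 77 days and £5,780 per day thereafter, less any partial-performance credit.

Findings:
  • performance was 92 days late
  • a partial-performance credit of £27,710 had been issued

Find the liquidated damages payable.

£457,850

First 77 days: 77 × £5,180 = £398,860
Remaining days: (92 − 77) × £5,780 = £86,700
Accrued per-day damages: £398,860 + £86,700 = £485,560
Less partial-performance credit: £485,560 − £27,710 = £457,850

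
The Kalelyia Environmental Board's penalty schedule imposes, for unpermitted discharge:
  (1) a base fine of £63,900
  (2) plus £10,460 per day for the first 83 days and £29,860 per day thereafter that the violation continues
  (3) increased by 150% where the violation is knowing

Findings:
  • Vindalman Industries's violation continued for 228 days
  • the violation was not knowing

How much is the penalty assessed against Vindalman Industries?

£5,261,780

First 83 days: 83 × £10,460 = £868,180
Remaining days: (228 − 83) × £29,860 = £4,329,700
Per-day component: £868,180 + £4,329,700 = £5,197,880
Base plus per-day: £63,900 + £5,197,880 = £5,261,780
The violation was not knowing: no 150% increase.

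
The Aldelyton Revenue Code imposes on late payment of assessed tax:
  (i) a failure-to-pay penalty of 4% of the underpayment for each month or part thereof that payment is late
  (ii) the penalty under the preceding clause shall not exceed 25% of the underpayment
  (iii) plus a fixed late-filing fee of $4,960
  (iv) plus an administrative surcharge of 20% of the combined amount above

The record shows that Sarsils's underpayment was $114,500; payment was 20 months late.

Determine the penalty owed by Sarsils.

$40,302

Accrued rate: 4% × 20 = 80%, capped at 25% → 25%
Failure-to-pay penalty: 25% of $114,500 = $28,625
Penalty before surcharge: $28,625 + $4,960 = $33,585
Administrative surcharge: 20% of $33,585 = $6,717
Total penalty: $33,585 + $6,717 = $40,302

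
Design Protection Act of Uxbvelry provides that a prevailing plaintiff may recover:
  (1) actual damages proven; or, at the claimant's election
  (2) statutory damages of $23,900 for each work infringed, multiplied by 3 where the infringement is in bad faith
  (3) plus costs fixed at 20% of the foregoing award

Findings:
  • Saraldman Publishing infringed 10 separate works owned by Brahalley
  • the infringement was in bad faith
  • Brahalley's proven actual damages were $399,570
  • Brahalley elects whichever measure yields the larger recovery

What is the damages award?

$860,400

Statutory damages: 10 × $23,900 = $239,000
Trebled: 3 × $239,000 = $717,000
Greater of actual damages ($399,570) or enhanced statutory damages ($717,000): $717,000
Costs: 20% of $717,000 = $143,400
Award plus costs: $717,000 + $143,400 = $860,400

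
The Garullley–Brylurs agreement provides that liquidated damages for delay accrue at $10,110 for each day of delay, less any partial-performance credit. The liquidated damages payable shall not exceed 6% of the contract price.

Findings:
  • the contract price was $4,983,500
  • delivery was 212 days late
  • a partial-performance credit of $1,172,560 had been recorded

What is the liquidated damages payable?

Per-day damages: 212 × $10,110 = $2,143,320
Less partial-performance credit: $2,143,320 − $1,172,560 = $970,760
Cap: 6% of $4,983,500 = $299,010
Cap at $299,010: $970,760 exceeds the cap → $299,010

$299,010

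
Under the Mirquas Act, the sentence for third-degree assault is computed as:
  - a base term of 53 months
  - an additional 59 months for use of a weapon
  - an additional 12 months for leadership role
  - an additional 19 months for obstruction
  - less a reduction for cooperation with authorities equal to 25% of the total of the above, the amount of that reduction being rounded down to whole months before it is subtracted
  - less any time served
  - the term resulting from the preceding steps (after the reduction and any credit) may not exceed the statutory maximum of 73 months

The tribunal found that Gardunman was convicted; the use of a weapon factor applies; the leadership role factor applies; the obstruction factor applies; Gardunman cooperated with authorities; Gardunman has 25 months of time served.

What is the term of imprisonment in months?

Use of a weapon enhancement: +59 months
Leadership role enhancement: +12 months
Obstruction enhancement: +19 months
Adjusted term: 53 months + 59 months + 12 months + 19 months = 143 months
Cooperation with authorities reduction: 25% of 143 months = 35 months (rounded down)
After reduction: 143 − 35 = 108 months
Less time served: 108 months − 25 months = 83 months
Cap at 73 months: 83 months exceeds the cap → 73 months

73 months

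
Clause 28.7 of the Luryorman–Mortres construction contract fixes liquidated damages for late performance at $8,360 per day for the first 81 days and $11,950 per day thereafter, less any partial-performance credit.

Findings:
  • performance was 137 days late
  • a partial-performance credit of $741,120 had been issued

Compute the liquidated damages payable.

Liquidated damages: $605,240

First 81 days: 81 × $8,360 = $677,160
Remaining days: (137 − 81) × $11,950 = $669,200
Accrued per-day damages: $677,160 + $669,200 = $1,346,360
Less partial-performance credit: $1,346,360 − $741,120 = $605,240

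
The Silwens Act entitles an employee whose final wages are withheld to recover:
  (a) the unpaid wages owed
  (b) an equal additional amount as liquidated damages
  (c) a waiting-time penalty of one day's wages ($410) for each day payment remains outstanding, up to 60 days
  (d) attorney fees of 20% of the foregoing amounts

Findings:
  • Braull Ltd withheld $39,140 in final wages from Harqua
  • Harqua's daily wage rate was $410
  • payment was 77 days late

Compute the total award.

$123,456

Liquidated damages (equal amount): $39,140
Penalty days: min(77, 60) = 60
Waiting-time penalty: 60 × $410 = $24,600
Subtotal: $39,140 + $39,140 + $24,600 = $102,880
Attorney fees: 20% of $102,880 = $20,576
Total award: $102,880 + $20,576 = $123,456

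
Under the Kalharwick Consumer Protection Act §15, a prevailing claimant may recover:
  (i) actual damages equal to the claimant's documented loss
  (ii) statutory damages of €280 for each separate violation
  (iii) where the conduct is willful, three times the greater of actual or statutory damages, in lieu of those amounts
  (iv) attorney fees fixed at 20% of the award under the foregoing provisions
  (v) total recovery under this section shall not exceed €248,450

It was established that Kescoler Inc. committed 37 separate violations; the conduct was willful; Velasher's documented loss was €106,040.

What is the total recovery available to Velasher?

€248,450

Statutory damages: 37 × €280 = €10,360
Greater of actual damages (€106,040) or statutory damages (€10,360): €106,040
Trebled: 3 × €106,040 = €318,120
Attorney fees: 20% of €318,120 = €63,624
Total before cap: €318,120 + €63,624 = €381,744
Cap at €248,450: €381,744 exceeds the cap → €248,450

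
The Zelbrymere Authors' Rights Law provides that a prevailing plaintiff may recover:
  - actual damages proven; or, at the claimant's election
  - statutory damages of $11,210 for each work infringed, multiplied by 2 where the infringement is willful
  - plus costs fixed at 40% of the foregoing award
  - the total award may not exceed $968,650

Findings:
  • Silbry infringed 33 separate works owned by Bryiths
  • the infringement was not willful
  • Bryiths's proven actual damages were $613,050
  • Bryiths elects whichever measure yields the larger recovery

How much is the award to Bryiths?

Statutory damages: 33 × $11,210 = $369,930
Infringement not willful: no ×2 enhancement.
Greater of actual damages ($613,050) or statutory damages ($369,930): $613,050
Costs: 40% of $613,050 = $245,220
Award plus costs: $613,050 + $245,220 = $858,270
Cap at $968,650: $858,270 is within the cap, no reduction.

$858,270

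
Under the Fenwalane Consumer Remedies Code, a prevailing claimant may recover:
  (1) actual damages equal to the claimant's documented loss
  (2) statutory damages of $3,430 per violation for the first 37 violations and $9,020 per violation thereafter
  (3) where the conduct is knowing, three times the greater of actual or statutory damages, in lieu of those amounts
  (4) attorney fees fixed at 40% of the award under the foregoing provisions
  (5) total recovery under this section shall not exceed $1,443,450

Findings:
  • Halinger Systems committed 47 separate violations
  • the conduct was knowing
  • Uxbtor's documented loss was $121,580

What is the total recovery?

$911,862

First 37 violations: 37 × $3,430 = $126,910
Remaining violations: (47 − 37) × $9,020 = $90,200
Statutory damages: $126,910 + $90,200 = $217,110
Greater of actual damages ($121,580) or statutory damages ($217,110): $217,110
Trebled: 3 × $217,110 = $651,330
Attorney fees: 40% of $651,330 = $260,532
Total before cap: $651,330 + $260,532 = $911,862
Cap at $1,443,450: $911,862 is within the cap, no reduction.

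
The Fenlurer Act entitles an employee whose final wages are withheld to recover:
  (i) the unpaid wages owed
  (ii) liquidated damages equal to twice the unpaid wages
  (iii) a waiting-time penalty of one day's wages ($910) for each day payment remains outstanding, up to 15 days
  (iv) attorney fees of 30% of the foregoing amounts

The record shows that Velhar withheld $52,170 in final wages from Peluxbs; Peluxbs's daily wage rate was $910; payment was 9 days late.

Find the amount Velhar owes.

Doubled: 2 × $52,170 = $104,340
Penalty days: min(9, 15) = 9
Waiting-time penalty: 9 × $910 = $8,190
Subtotal: $52,170 + $104,340 + $8,190 = $164,700
Attorney fees: 30% of $164,700 = $49,410
Total award: $164,700 + $49,410 = $214,110

Total award: $214,110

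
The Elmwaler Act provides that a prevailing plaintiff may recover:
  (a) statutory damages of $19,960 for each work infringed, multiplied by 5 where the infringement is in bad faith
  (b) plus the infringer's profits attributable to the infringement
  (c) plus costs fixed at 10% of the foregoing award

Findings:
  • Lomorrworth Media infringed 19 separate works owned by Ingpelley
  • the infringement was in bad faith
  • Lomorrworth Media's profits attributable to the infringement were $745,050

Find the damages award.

Award: $2,905,375

Statutory damages: 19 × $19,960 = $379,240
Multiplied by 5: 5 × $379,240 = $1,896,200
Combined award: $1,896,200 + $745,050 = $2,641,250
Costs: 10% of $2,641,250 = $264,125
Award plus costs: $2,641,250 + $264,125 = $2,905,375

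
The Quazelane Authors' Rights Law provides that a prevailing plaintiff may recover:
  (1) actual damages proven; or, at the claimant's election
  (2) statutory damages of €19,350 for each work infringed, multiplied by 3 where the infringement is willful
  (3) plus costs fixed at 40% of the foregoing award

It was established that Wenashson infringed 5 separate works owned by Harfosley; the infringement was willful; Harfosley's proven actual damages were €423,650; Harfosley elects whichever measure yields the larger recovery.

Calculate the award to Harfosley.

Statutory damages: 5 × €19,350 = €96,750
Trebled: 3 × €96,750 = €290,250
Greater of actual damages (€423,650) or enhanced statutory damages (€290,250): €423,650
Costs: 40% of €423,650 = €169,460
Award plus costs: €423,650 + €169,460 = €593,110

€593,110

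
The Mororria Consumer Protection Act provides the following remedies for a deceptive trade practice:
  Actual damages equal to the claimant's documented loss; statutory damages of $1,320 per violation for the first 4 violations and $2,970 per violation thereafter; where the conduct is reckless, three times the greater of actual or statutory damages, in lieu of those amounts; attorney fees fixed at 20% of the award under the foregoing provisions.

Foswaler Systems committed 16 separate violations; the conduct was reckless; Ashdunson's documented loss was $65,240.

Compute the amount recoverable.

First 4 violations: 4 × $1,320 = $5,280
Remaining violations: (16 − 4) × $2,970 = $35,640
Statutory damages: $5,280 + $35,640 = $40,920
Greater of actual damages ($65,240) or statutory damages ($40,920): $65,240
Trebled: 3 × $65,240 = $195,720
Attorney fees: 20% of $195,720 = $39,144
Total recovery: $195,720 + $39,144 = $234,864

$234,864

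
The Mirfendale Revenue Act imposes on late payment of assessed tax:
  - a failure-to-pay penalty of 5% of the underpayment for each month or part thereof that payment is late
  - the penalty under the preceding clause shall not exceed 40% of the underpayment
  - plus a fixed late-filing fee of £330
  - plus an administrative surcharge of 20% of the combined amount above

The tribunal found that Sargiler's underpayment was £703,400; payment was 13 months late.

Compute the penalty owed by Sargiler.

Accrued rate: 5% × 13 = 65%, capped at 40% → 40%
Failure-to-pay penalty: 40% of £703,400 = £281,360
Penalty before surcharge: £281,360 + £330 = £281,690
Administrative surcharge: 20% of £281,690 = £56,338
Total penalty: £281,690 + £56,338 = £338,028

£338,028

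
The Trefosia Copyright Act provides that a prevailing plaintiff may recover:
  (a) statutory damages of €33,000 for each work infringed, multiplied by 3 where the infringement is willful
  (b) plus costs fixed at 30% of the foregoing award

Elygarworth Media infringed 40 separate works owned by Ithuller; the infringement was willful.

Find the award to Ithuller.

€5,148,000

Statutory damages: 40 × €33,000 = €1,320,000
Trebled: 3 × €1,320,000 = €3,960,000
Costs: 30% of €3,960,000 = €1,188,000
Award plus costs: €3,960,000 + €1,188,000 = €5,148,000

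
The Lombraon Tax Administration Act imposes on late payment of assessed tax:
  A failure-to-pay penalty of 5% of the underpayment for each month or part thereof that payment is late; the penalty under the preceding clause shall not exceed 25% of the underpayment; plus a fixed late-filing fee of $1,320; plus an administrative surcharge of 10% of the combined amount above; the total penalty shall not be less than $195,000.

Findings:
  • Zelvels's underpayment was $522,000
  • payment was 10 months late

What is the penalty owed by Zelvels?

Accrued rate: 5% × 10 = 50%, capped at 25% → 25%
Failure-to-pay penalty: 25% of $522,000 = $130,500
Penalty before surcharge: $130,500 + $1,320 = $131,820
Administrative surcharge: 10% of $131,820 = $13,182
Total penalty: $131,820 + $13,182 = $145,002
Minimum $195,000: $145,002 is below the minimum → $195,000

Penalty: $195,000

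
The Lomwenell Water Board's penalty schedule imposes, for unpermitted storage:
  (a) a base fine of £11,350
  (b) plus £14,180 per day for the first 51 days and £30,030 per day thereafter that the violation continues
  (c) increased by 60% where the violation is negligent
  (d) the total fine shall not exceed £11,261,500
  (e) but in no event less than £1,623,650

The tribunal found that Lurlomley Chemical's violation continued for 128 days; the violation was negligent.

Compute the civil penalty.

First 51 days: 51 × £14,180 = £723,180
Remaining days: (128 − 51) × £30,030 = £2,312,310
Per-day component: £723,180 + £2,312,310 = £3,035,490
Base plus per-day: £11,350 + £3,035,490 = £3,046,840
Enhancement: 60% of £3,046,840 = £1,828,104
Enhanced fine: £3,046,840 + £1,828,104 = £4,874,944
Cap at £11,261,500: £4,874,944 is within the cap, no reduction.
Minimum £1,623,650: £4,874,944 meets the minimum, no increase.

Civil penalty: £4,874,944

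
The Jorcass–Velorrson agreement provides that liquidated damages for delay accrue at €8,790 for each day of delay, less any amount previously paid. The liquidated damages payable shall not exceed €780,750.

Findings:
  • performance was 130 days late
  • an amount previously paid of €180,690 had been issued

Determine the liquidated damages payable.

€780,750

Per-day damages: 130 × €8,790 = €1,142,700
Less amount previously paid: €1,142,700 − €180,690 = €962,010
Cap at €780,750: €962,010 exceeds the cap → €780,750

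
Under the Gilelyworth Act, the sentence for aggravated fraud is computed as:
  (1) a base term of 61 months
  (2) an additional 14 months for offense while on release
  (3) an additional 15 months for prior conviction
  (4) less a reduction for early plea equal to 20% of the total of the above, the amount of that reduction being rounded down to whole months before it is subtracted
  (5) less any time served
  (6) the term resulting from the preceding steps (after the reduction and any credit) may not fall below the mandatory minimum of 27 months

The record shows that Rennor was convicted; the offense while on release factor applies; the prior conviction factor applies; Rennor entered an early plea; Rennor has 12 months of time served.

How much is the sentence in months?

Sentence: 60 months

Offense while on release enhancement: +14 months
Prior conviction enhancement: +15 months
Adjusted term: 61 months + 14 months + 15 months = 90 months
Early plea reduction: 20% of 90 months = 18 months (rounded down)
After reduction: 90 − 18 = 72 months
Less time served: 72 months − 12 months = 60 months
Minimum 27 months: 60 months meets the minimum, no increase.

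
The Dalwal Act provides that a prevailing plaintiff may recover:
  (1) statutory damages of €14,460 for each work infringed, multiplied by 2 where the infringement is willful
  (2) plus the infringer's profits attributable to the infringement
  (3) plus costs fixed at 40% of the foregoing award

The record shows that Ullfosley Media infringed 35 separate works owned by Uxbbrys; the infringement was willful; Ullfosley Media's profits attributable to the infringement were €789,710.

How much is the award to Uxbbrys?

€2,522,674

Statutory damages: 35 × €14,460 = €506,100
Doubled: 2 × €506,100 = €1,012,200
Combined award: €1,012,200 + €789,710 = €1,801,910
Costs: 40% of €1,801,910 = €720,764
Award plus costs: €1,801,910 + €720,764 = €2,522,674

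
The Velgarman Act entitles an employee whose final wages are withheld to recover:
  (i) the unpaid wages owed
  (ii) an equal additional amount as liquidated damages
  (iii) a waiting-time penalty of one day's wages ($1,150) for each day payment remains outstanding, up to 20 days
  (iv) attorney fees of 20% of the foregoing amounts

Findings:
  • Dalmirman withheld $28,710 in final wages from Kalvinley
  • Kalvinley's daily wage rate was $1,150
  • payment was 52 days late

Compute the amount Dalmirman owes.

Liquidated damages (equal amount): $28,710
Penalty days: min(52, 20) = 20
Waiting-time penalty: 20 × $1,150 = $23,000
Subtotal: $28,710 + $28,710 + $23,000 = $80,420
Attorney fees: 20% of $80,420 = $16,084
Total award: $80,420 + $16,084 = $96,504

Total award: $96,504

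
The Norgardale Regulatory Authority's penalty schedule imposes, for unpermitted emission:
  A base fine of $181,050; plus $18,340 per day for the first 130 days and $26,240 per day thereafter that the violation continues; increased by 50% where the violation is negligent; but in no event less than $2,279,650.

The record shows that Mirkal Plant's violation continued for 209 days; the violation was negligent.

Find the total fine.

First 130 days: 130 × $18,340 = $2,384,200
Remaining days: (209 − 130) × $26,240 = $2,072,960
Per-day component: $2,384,200 + $2,072,960 = $4,457,160
Base plus per-day: $181,050 + $4,457,160 = $4,638,210
Enhancement: 50% of $4,638,210 = $2,319,105
Enhanced fine: $4,638,210 + $2,319,105 = $6,957,315
Minimum $2,279,650: $6,957,315 meets the minimum, no increase.

$6,957,315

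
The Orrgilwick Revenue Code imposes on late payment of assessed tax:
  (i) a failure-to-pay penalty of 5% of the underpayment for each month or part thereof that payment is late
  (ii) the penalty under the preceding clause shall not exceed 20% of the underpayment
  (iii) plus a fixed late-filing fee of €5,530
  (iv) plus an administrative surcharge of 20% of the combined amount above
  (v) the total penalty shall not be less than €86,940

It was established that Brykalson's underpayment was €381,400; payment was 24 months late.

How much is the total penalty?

Accrued rate: 5% × 24 = 120%, capped at 20% → 20%
Failure-to-pay penalty: 20% of €381,400 = €76,280
Penalty before surcharge: €76,280 + €5,530 = €81,810
Administrative surcharge: 20% of €81,810 = €16,362
Total penalty: €81,810 + €16,362 = €98,172
Minimum €86,940: €98,172 meets the minimum, no increase.

€98,172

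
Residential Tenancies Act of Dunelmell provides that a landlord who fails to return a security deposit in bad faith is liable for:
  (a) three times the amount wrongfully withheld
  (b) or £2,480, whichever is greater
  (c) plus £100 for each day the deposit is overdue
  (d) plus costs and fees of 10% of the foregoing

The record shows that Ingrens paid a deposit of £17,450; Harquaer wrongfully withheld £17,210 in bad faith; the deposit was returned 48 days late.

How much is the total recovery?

Recovery: £62,073

Trebled: 3 × £17,210 = £51,630
Minimum £2,480: £51,630 meets the minimum, no increase.
Late-return penalty: 48 × £100 = £4,800
Damages plus late penalty: £51,630 + £4,800 = £56,430
Costs and fees: 10% of £56,430 = £5,643
Total recovery: £56,430 + £5,643 = £62,073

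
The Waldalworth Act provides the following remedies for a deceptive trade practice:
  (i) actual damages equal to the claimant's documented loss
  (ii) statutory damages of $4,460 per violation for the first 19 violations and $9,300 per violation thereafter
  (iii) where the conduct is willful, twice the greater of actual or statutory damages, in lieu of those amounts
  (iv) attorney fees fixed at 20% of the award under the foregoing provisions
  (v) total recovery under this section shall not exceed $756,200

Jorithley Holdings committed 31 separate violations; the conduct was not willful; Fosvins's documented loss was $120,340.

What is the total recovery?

First 19 violations: 19 × $4,460 = $84,740
Remaining violations: (31 − 19) × $9,300 = $111,600
Statutory damages: $84,740 + $111,600 = $196,340
Conduct not willful: the in-lieu enhancement does not apply.
Actual plus statutory damages: $120,340 + $196,340 = $316,680
Attorney fees: 20% of $316,680 = $63,336
Total before cap: $316,680 + $63,336 = $380,016
Cap at $756,200: $380,016 is within the cap, no reduction.

$380,016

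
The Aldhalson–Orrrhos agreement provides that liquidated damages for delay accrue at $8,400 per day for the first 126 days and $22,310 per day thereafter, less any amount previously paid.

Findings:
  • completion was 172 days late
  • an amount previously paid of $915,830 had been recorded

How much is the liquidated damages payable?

First 126 days: 126 × $8,400 = $1,058,400
Remaining days: (172 − 126) × $22,310 = $1,026,260
Accrued per-day damages: $1,058,400 + $1,026,260 = $2,084,660
Less amount previously paid: $2,084,660 − $915,830 = $1,168,830

$1,168,830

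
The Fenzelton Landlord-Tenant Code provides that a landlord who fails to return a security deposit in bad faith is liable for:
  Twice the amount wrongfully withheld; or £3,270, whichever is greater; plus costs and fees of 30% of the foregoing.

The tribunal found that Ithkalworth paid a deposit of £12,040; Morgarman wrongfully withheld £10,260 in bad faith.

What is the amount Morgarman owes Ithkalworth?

£26,676

Doubled: 2 × £10,260 = £20,520
Minimum £3,270: £20,520 meets the minimum, no increase.
Costs and fees: 30% of £20,520 = £6,156
Total recovery: £20,520 + £6,156 = £26,676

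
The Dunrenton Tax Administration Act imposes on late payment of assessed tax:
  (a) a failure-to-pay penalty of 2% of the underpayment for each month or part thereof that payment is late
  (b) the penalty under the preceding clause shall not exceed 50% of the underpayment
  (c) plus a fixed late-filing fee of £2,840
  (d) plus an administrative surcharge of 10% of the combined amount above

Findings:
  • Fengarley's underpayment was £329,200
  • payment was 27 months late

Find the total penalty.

£184,184

Accrued rate: 2% × 27 = 54%, capped at 50% → 50%
Failure-to-pay penalty: 50% of £329,200 = £164,600
Penalty before surcharge: £164,600 + £2,840 = £167,440
Administrative surcharge: 10% of £167,440 = £16,744
Total penalty: £167,440 + £16,744 = £184,184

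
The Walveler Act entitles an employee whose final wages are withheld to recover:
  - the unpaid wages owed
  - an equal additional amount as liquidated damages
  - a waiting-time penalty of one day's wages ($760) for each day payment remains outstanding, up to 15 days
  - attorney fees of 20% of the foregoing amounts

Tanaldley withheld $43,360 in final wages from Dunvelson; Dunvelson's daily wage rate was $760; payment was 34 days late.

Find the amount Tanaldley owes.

Liquidated damages (equal amount): $43,360
Penalty days: min(34, 15) = 15
Waiting-time penalty: 15 × $760 = $11,400
Subtotal: $43,360 + $43,360 + $11,400 = $98,120
Attorney fees: 20% of $98,120 = $19,624
Total award: $98,120 + $19,624 = $117,744

$117,744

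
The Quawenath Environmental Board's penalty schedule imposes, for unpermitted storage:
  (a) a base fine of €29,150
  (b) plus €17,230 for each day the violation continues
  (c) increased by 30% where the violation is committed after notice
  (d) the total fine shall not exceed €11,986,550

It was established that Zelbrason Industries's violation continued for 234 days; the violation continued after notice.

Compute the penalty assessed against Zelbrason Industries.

Per-day component: 234 × €17,230 = €4,031,820
Base plus per-day: €29,150 + €4,031,820 = €4,060,970
Enhancement: 30% of €4,060,970 = €1,218,291
Enhanced fine: €4,060,970 + €1,218,291 = €5,279,261
Cap at €11,986,550: €5,279,261 is within the cap, no reduction.

€5,279,261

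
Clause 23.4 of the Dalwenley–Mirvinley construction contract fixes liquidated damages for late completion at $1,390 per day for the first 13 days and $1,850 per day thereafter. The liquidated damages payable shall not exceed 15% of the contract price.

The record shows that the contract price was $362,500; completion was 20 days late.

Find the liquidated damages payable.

First 13 days: 13 × $1,390 = $18,070
Remaining days: (20 − 13) × $1,850 = $12,950
Accrued per-day damages: $18,070 + $12,950 = $31,020
Cap: 15% of $362,500 = $54,375
Cap at $54,375: $31,020 is within the cap, no reduction.

$31,020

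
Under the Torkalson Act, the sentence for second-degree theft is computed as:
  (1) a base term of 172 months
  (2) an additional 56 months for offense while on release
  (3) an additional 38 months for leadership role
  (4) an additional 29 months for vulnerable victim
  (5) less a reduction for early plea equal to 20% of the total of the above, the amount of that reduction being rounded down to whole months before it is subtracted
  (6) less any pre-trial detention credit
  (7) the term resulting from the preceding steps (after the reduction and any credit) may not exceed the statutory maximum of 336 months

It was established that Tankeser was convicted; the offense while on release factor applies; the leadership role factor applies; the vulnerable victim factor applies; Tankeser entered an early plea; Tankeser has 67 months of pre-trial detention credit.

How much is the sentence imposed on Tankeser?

Offense while on release enhancement: +56 months
Leadership role enhancement: +38 months
Vulnerable victim enhancement: +29 months
Adjusted term: 172 months + 56 months + 38 months + 29 months = 295 months
Early plea reduction: 20% of 295 months = 59 months (rounded down)
After reduction: 295 − 59 = 236 months
Less pre-trial detention credit: 236 months − 67 months = 169 months
Cap at 336 months: 169 months is within the cap, no reduction.

169 months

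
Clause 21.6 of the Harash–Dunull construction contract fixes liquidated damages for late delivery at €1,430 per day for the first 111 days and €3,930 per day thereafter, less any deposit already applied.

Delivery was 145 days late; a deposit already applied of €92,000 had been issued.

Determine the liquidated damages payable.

€200,350

First 111 days: 111 × €1,430 = €158,730
Remaining days: (145 − 111) × €3,930 = €133,620
Accrued per-day damages: €158,730 + €133,620 = €292,350
Less deposit already applied: €292,350 − €92,000 = €200,350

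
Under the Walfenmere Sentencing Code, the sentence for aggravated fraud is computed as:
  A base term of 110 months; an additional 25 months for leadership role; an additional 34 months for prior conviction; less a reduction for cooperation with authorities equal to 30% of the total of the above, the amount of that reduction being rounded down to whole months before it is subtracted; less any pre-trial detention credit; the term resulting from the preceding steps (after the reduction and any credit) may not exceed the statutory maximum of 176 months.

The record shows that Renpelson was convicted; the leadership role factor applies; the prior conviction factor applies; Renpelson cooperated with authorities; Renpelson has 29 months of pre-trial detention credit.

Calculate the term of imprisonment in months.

90 months

Leadership role enhancement: +25 months
Prior conviction enhancement: +34 months
Adjusted term: 110 months + 25 months + 34 months = 169 months
Cooperation with authorities reduction: 30% of 169 months = 50 months (rounded down)
After reduction: 169 − 50 = 119 months
Less pre-trial detention credit: 119 months − 29 months = 90 months
Cap at 176 months: 90 months is within the cap, no reduction.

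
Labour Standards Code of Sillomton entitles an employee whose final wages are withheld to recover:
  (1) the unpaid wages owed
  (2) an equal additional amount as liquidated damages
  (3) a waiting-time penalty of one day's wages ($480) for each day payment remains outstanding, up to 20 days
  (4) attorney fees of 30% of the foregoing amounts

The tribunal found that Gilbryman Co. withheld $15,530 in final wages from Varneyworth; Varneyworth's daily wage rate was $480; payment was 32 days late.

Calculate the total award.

$52,858

Liquidated damages (equal amount): $15,530
Penalty days: min(32, 20) = 20
Waiting-time penalty: 20 × $480 = $9,600
Subtotal: $15,530 + $15,530 + $9,600 = $40,660
Attorney fees: 30% of $40,660 = $12,198
Total award: $40,660 + $12,198 = $52,858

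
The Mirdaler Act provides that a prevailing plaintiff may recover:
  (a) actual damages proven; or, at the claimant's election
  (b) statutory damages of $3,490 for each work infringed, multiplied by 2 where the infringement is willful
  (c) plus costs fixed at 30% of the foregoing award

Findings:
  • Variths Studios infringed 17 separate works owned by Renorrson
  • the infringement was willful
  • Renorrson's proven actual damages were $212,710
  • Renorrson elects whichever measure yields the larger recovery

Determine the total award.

$276,523

Statutory damages: 17 × $3,490 = $59,330
Doubled: 2 × $59,330 = $118,660
Greater of actual damages ($212,710) or enhanced statutory damages ($118,660): $212,710
Costs: 30% of $212,710 = $63,813
Award plus costs: $212,710 + $63,813 = $276,523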